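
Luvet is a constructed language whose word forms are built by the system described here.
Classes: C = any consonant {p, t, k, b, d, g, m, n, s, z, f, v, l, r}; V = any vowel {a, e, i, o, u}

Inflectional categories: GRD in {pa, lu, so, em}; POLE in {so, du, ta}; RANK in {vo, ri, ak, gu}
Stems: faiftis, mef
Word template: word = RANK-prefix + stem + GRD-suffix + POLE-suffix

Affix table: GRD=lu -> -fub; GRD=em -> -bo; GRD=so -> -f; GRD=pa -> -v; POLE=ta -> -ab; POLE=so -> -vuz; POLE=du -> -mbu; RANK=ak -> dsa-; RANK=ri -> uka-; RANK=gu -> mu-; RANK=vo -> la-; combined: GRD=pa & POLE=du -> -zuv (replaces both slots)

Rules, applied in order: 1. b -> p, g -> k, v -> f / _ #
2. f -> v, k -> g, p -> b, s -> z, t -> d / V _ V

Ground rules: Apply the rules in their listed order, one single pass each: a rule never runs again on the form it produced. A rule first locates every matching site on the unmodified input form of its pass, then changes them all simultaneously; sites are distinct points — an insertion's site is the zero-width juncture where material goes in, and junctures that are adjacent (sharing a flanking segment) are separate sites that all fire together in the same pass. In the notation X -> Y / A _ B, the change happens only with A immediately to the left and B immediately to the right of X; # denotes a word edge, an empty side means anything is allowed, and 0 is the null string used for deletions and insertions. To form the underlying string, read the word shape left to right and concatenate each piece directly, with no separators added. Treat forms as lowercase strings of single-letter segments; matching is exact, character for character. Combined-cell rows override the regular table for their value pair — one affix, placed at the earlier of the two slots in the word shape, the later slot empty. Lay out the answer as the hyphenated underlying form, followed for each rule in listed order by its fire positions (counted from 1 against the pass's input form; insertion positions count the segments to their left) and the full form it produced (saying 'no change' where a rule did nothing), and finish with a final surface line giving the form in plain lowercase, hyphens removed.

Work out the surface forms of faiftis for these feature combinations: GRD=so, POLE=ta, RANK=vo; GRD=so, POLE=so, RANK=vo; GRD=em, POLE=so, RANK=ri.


cell GRD=so, POLE=ta, RANK=vo:
underlying: la-faiftis-f-ab
1. b -> p, g -> k, v -> f / _ #: fires at position(s) 12: lafaiftisfap
2. f -> v, k -> g, p -> b, s -> z, t -> d / V _ V: fires at position(s) 3: lavaiftisfap
surface: lavaiftisfap

cell GRD=so, POLE=so, RANK=vo:
underlying: la-faiftis-f-vuz
1. b -> p, g -> k, v -> f / _ #: no change
2. f -> v, k -> g, p -> b, s -> z, t -> d / V _ V: fires at position(s) 3: lavaiftisfvuz
surface: lavaiftisfvuz

cell GRD=em, POLE=so, RANK=ri:
underlying: uka-faiftis-bo-vuz
1. b -> p, g -> k, v -> f / _ #: no change
2. f -> v, k -> g, p -> b, s -> z, t -> d / V _ V: fires at position(s) 2, 4: ugavaiftisbovuz
surface: ugavaiftisbovuz


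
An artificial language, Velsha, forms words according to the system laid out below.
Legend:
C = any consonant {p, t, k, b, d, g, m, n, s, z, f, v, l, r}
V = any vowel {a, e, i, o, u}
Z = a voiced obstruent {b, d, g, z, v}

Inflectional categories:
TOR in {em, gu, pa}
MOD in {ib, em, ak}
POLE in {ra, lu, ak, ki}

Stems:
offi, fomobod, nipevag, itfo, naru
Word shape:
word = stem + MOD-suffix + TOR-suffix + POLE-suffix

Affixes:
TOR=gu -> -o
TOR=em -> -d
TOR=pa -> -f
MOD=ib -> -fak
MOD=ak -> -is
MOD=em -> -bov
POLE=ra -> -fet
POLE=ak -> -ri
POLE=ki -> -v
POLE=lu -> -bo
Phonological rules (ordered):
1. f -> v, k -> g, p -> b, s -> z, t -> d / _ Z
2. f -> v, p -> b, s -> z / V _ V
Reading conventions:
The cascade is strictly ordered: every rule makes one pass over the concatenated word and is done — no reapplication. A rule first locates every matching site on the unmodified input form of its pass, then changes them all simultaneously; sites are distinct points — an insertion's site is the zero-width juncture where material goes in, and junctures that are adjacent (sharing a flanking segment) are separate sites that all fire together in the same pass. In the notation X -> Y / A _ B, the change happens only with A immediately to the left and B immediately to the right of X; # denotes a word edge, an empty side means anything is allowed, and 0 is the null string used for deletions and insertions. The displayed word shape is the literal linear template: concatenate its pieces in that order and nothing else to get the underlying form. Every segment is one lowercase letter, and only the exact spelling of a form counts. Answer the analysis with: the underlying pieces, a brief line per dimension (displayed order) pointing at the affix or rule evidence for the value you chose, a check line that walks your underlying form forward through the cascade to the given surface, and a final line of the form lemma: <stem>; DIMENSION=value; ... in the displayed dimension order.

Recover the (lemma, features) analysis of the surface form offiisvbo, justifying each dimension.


underlying: offi-is-f-bo
TOR=pa - signalled by the affix -f
MOD=ak - signalled by the affix -is
POLE=lu - signalled by the affix -bo
check: offiisfbo -> offiisvbo -> offiisvbo
lemma: offi; TOR=pa; MOD=ak; POLE=lu


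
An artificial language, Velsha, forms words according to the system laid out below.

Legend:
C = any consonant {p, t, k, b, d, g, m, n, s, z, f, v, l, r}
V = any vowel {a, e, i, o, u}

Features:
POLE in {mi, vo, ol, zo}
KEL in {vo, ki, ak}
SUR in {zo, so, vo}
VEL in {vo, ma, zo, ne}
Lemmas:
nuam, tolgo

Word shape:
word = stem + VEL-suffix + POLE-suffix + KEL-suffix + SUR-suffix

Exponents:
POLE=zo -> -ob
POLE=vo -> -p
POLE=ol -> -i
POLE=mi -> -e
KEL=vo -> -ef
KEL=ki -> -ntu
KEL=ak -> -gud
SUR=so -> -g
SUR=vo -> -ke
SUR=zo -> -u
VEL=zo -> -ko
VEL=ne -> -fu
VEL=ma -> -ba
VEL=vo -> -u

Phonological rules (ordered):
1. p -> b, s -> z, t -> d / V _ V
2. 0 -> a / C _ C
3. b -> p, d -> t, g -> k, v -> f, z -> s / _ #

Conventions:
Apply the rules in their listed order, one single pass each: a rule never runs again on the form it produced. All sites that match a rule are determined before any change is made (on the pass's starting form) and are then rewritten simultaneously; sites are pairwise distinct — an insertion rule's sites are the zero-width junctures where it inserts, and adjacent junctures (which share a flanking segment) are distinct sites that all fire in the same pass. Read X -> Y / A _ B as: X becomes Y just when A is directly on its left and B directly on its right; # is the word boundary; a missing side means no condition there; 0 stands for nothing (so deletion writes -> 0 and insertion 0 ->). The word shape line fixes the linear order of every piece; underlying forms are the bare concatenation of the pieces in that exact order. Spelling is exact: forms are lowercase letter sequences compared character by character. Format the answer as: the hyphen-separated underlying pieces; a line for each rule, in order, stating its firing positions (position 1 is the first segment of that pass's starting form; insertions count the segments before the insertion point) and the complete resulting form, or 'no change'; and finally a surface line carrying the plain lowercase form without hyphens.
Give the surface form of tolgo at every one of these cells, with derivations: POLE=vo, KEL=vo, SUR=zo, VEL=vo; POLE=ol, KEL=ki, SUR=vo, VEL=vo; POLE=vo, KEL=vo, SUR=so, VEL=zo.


cell POLE=vo, KEL=vo, SUR=zo, VEL=vo:
underlying: tolgo-u-p-ef-u
1. p -> b, s -> z, t -> d / V _ V: fires at position(s) 7: tolgoubefu
2. 0 -> a / C _ C: inserts after position(s) 3: tolagoubefu
3. b -> p, d -> t, g -> k, v -> f, z -> s / _ #: no change
surface: tolagoubefu

cell POLE=ol, KEL=ki, SUR=vo, VEL=vo:
underlying: tolgo-u-i-ntu-ke
1. p -> b, s -> z, t -> d / V _ V: no change
2. 0 -> a / C _ C: inserts after position(s) 3, 8: tolagouinatuke
3. b -> p, d -> t, g -> k, v -> f, z -> s / _ #: no change
surface: tolagouinatuke

cell POLE=vo, KEL=vo, SUR=so, VEL=zo:
underlying: tolgo-ko-p-ef-g
1. p -> b, s -> z, t -> d / V _ V: fires at position(s) 8: tolgokobefg
2. 0 -> a / C _ C: inserts after position(s) 3, 10: tolagokobefag
3. b -> p, d -> t, g -> k, v -> f, z -> s / _ #: fires at position(s) 13: tolagokobefak
surface: tolagokobefak


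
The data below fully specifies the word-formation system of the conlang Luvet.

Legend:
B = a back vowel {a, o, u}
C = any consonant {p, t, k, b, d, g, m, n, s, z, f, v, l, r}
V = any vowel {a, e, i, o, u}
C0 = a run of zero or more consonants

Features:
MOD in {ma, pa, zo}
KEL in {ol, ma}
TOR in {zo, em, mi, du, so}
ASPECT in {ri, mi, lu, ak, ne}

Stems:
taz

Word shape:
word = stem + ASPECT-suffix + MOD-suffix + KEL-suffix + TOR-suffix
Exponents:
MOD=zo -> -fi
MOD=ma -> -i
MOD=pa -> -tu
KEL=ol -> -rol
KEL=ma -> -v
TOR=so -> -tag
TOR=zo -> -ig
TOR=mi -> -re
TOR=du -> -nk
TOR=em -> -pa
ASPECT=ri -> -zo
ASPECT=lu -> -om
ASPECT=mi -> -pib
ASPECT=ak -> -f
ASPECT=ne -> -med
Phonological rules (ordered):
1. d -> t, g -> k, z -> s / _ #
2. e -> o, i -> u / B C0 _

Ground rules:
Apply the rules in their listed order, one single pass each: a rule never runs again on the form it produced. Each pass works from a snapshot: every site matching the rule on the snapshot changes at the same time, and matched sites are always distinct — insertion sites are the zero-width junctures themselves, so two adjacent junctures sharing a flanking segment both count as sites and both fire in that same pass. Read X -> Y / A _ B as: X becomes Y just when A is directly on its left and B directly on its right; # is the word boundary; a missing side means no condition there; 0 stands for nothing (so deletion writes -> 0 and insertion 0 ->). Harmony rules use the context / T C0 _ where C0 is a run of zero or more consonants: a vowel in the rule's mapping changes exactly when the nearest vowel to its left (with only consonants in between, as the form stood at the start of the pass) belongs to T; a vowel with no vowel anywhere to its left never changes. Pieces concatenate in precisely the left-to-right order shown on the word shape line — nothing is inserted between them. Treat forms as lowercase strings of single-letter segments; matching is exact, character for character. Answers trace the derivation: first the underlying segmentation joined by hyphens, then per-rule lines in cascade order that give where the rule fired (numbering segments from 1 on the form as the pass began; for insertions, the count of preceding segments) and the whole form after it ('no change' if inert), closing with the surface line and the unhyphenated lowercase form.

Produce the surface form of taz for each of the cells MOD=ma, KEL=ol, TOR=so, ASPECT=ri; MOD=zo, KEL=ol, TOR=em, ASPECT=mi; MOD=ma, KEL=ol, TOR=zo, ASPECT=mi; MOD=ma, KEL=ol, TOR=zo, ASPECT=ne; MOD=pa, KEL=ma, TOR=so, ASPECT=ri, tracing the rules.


cell MOD=ma, KEL=ol, TOR=so, ASPECT=ri:
underlying: taz-zo-i-rol-tag
1. d -> t, g -> k, z -> s / _ #: fires at position(s) 12: tazzoiroltak
2. e -> o, i -> u / B C0 _: fires at position(s) 6: tazzouroltak
surface: tazzouroltak

cell MOD=zo, KEL=ol, TOR=em, ASPECT=mi:
underlying: taz-pib-fi-rol-pa
1. d -> t, g -> k, z -> s / _ #: no change
2. e -> o, i -> u / B C0 _: fires at position(s) 5: tazpubfirolpa
surface: tazpubfirolpa

cell MOD=ma, KEL=ol, TOR=zo, ASPECT=mi:
underlying: taz-pib-i-rol-ig
1. d -> t, g -> k, z -> s / _ #: fires at position(s) 12: tazpibirolik
2. e -> o, i -> u / B C0 _: fires at position(s) 5, 11: tazpubiroluk
surface: tazpubiroluk

cell MOD=ma, KEL=ol, TOR=zo, ASPECT=ne:
underlying: taz-med-i-rol-ig
1. d -> t, g -> k, z -> s / _ #: fires at position(s) 12: tazmedirolik
2. e -> o, i -> u / B C0 _: fires at position(s) 5, 11: tazmodiroluk
surface: tazmodiroluk

cell MOD=pa, KEL=ma, TOR=so, ASPECT=ri:
underlying: taz-zo-tu-v-tag
1. d -> t, g -> k, z -> s / _ #: fires at position(s) 11: tazzotuvtak
2. e -> o, i -> u / B C0 _: no change
surface: tazzotuvtak


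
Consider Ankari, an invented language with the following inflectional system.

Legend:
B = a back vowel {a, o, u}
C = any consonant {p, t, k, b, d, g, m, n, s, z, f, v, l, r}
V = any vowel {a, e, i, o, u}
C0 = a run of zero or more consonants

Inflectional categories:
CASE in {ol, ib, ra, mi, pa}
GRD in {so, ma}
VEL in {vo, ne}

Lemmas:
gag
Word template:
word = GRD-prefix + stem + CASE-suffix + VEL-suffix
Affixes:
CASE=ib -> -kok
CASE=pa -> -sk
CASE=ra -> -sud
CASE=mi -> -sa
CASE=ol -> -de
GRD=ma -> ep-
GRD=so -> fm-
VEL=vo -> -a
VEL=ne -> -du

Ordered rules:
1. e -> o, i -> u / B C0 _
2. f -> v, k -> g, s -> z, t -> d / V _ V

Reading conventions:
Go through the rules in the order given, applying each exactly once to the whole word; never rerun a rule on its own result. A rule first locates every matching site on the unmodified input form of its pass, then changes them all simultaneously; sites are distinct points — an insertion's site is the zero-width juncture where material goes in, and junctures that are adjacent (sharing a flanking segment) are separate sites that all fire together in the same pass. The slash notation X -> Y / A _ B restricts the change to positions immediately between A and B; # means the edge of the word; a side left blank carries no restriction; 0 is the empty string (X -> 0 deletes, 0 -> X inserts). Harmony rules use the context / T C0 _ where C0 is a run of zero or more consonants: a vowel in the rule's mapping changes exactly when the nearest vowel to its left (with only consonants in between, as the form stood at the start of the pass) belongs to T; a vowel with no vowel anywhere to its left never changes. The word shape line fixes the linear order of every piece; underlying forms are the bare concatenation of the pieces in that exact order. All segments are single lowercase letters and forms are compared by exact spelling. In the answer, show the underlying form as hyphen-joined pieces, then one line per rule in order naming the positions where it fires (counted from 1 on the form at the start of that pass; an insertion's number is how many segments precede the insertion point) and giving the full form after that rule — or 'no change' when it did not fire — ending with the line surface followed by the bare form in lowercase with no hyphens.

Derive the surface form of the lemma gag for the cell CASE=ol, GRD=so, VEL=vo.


underlying: fm-gag-de-a
1. e -> o, i -> u / B C0 _: fires at position(s) 7: fmgagdoa
2. f -> v, k -> g, s -> z, t -> d / V _ V: no change
surface: fmgagdoa


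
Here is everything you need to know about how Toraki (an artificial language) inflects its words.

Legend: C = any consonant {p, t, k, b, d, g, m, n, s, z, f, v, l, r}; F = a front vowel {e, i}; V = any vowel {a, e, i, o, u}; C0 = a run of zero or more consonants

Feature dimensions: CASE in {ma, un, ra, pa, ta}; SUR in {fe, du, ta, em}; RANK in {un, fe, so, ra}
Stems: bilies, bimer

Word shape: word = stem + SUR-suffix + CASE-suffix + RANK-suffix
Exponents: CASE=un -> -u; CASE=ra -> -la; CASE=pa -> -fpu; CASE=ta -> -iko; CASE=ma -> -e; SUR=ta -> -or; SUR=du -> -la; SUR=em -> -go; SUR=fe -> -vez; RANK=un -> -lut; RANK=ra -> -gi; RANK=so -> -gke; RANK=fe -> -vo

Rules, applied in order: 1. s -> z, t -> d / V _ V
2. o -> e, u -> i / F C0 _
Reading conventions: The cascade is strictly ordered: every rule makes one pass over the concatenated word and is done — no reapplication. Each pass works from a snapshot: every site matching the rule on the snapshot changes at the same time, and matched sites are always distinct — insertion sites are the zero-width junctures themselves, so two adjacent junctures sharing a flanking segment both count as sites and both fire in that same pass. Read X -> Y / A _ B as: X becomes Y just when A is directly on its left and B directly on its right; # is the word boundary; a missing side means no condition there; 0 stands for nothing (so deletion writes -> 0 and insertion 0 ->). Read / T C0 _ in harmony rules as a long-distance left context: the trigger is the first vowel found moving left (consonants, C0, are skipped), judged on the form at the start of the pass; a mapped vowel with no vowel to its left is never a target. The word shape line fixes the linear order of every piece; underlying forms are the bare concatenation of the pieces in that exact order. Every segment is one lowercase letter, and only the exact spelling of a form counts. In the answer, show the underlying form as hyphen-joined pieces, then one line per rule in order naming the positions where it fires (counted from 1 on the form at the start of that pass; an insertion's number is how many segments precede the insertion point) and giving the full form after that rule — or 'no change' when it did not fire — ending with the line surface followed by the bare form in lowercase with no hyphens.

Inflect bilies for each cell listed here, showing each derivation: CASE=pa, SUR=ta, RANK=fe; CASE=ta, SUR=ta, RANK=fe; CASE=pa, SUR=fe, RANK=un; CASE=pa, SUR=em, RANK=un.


cell CASE=pa, SUR=ta, RANK=fe:
underlying: bilies-or-fpu-vo
1. s -> z, t -> d / V _ V: fires at position(s) 6: biliezorfpuvo
2. o -> e, u -> i / F C0 _: fires at position(s) 7: biliezerfpuvo
surface: biliezerfpuvo

cell CASE=ta, SUR=ta, RANK=fe:
underlying: bilies-or-iko-vo
1. s -> z, t -> d / V _ V: fires at position(s) 6: biliezorikovo
2. o -> e, u -> i / F C0 _: fires at position(s) 7, 11: biliezerikevo
surface: biliezerikevo

cell CASE=pa, SUR=fe, RANK=un:
underlying: bilies-vez-fpu-lut
1. s -> z, t -> d / V _ V: no change
2. o -> e, u -> i / F C0 _: fires at position(s) 12: biliesvezfpilut
surface: biliesvezfpilut

cell CASE=pa, SUR=em, RANK=un:
underlying: bilies-go-fpu-lut
1. s -> z, t -> d / V _ V: no change
2. o -> e, u -> i / F C0 _: fires at position(s) 8: biliesgefpulut
surface: biliesgefpulut


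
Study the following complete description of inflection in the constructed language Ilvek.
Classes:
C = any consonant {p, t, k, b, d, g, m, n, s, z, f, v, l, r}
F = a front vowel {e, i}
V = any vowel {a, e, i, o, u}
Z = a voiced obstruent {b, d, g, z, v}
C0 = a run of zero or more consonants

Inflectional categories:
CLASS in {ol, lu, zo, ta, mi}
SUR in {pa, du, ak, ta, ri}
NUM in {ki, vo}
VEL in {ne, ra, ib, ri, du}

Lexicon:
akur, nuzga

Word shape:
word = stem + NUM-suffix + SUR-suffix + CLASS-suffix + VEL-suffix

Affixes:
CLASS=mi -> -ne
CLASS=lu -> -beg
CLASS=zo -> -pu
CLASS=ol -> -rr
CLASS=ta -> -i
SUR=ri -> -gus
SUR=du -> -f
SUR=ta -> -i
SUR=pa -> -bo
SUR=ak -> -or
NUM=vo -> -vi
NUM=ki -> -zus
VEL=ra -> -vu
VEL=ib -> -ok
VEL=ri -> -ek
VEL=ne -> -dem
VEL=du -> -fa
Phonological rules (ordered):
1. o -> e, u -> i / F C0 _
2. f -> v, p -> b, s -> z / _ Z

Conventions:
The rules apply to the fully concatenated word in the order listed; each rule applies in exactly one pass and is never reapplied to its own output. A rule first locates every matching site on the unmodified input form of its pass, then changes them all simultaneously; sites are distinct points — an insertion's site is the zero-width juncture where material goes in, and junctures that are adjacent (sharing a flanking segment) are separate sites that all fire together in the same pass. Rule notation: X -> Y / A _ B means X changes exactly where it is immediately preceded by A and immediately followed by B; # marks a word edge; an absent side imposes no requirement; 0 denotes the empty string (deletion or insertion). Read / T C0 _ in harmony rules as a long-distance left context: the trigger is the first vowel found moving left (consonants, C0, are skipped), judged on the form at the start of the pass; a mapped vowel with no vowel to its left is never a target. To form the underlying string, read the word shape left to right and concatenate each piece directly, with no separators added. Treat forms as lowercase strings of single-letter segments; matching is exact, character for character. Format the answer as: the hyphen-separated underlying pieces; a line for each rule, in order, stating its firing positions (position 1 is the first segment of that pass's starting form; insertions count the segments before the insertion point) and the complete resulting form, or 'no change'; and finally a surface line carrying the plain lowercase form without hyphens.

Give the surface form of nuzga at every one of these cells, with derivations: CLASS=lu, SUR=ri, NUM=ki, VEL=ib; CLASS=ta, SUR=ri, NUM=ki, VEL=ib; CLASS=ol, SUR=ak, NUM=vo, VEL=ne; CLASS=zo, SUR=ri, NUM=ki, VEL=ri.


cell CLASS=lu, SUR=ri, NUM=ki, VEL=ib:
underlying: nuzga-zus-gus-beg-ok
1. o -> e, u -> i / F C0 _: fires at position(s) 15: nuzgazusgusbegek
2. f -> v, p -> b, s -> z / _ Z: fires at position(s) 8, 11: nuzgazuzguzbegek
surface: nuzgazuzguzbegek

cell CLASS=ta, SUR=ri, NUM=ki, VEL=ib:
underlying: nuzga-zus-gus-i-ok
1. o -> e, u -> i / F C0 _: fires at position(s) 13: nuzgazusgusiek
2. f -> v, p -> b, s -> z / _ Z: fires at position(s) 8: nuzgazuzgusiek
surface: nuzgazuzgusiek

cell CLASS=ol, SUR=ak, NUM=vo, VEL=ne:
underlying: nuzga-vi-or-rr-dem
1. o -> e, u -> i / F C0 _: fires at position(s) 8: nuzgavierrrdem
2. f -> v, p -> b, s -> z / _ Z: no change
surface: nuzgavierrrdem

cell CLASS=zo, SUR=ri, NUM=ki, VEL=ri:
underlying: nuzga-zus-gus-pu-ek
1. o -> e, u -> i / F C0 _: no change
2. f -> v, p -> b, s -> z / _ Z: fires at position(s) 8: nuzgazuzguspuek
surface: nuzgazuzguspuek


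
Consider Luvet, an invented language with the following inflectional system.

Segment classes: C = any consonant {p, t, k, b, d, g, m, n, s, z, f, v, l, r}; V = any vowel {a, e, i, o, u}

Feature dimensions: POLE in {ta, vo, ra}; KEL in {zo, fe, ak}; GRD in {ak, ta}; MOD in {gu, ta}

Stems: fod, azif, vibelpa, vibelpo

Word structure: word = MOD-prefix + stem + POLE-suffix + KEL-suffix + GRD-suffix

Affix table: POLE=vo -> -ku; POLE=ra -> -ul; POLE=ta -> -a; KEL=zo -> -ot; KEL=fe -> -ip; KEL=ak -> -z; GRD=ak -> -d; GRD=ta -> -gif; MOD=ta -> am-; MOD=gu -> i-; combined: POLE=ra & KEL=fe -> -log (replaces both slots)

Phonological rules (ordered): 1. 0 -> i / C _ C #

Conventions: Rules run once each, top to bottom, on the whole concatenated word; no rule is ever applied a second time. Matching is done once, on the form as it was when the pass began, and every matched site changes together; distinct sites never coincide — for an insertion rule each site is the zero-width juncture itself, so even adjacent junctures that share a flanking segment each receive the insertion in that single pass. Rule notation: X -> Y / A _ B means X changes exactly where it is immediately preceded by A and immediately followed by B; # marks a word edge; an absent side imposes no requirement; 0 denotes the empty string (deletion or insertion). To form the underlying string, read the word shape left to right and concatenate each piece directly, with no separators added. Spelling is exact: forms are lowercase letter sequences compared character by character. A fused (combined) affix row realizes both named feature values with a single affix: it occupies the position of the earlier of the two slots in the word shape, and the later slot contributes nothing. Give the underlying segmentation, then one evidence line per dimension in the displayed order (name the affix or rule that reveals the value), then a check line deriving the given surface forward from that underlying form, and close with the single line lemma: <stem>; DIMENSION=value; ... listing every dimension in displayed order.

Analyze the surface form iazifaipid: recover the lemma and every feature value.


underlying: i-azif-a-ip-d
POLE=ta - signalled by the affix -a
KEL=fe - signalled by the affix -ip
GRD=ak - signalled by the affix -d
MOD=gu - signalled by the affix i-
check: iazifaipd -> iazifaipid
lemma: azif; POLE=ta; KEL=fe; GRD=ak; MOD=gu


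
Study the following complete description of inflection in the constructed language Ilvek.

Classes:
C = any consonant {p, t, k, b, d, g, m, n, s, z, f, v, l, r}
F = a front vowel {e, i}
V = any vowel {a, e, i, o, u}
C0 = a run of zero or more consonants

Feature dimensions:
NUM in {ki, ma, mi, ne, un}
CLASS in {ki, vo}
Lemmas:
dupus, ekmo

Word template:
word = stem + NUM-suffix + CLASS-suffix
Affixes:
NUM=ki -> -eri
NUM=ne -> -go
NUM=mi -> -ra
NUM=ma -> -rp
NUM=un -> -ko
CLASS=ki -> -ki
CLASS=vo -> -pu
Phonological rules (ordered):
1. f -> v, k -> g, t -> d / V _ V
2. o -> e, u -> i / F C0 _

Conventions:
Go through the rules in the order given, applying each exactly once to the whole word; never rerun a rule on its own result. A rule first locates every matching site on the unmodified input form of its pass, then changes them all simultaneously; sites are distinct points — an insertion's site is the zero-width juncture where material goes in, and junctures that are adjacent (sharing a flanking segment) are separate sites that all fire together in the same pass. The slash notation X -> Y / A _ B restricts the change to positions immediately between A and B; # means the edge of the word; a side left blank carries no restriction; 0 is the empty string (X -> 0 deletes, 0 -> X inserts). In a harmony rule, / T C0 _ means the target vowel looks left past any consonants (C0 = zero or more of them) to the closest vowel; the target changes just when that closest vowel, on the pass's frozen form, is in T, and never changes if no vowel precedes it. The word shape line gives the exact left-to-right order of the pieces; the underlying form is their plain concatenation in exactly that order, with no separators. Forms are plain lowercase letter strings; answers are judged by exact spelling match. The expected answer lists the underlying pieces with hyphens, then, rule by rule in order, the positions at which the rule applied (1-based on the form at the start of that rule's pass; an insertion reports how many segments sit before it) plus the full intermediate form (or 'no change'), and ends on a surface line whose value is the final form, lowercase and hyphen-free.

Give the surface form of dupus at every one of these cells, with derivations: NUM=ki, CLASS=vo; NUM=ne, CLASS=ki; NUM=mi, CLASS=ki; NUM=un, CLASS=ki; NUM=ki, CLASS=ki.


cell NUM=ki, CLASS=vo:
underlying: dupus-eri-pu
1. f -> v, k -> g, t -> d / V _ V: no change
2. o -> e, u -> i / F C0 _: fires at position(s) 10: dupuseripi
surface: dupuseripi

cell NUM=ne, CLASS=ki:
underlying: dupus-go-ki
1. f -> v, k -> g, t -> d / V _ V: fires at position(s) 8: dupusgogi
2. o -> e, u -> i / F C0 _: no change
surface: dupusgogi

cell NUM=mi, CLASS=ki:
underlying: dupus-ra-ki
1. f -> v, k -> g, t -> d / V _ V: fires at position(s) 8: dupusragi
2. o -> e, u -> i / F C0 _: no change
surface: dupusragi

cell NUM=un, CLASS=ki:
underlying: dupus-ko-ki
1. f -> v, k -> g, t -> d / V _ V: fires at position(s) 8: dupuskogi
2. o -> e, u -> i / F C0 _: no change
surface: dupuskogi

cell NUM=ki, CLASS=ki:
underlying: dupus-eri-ki
1. f -> v, k -> g, t -> d / V _ V: fires at position(s) 9: dupuserigi
2. o -> e, u -> i / F C0 _: no change
surface: dupuserigi


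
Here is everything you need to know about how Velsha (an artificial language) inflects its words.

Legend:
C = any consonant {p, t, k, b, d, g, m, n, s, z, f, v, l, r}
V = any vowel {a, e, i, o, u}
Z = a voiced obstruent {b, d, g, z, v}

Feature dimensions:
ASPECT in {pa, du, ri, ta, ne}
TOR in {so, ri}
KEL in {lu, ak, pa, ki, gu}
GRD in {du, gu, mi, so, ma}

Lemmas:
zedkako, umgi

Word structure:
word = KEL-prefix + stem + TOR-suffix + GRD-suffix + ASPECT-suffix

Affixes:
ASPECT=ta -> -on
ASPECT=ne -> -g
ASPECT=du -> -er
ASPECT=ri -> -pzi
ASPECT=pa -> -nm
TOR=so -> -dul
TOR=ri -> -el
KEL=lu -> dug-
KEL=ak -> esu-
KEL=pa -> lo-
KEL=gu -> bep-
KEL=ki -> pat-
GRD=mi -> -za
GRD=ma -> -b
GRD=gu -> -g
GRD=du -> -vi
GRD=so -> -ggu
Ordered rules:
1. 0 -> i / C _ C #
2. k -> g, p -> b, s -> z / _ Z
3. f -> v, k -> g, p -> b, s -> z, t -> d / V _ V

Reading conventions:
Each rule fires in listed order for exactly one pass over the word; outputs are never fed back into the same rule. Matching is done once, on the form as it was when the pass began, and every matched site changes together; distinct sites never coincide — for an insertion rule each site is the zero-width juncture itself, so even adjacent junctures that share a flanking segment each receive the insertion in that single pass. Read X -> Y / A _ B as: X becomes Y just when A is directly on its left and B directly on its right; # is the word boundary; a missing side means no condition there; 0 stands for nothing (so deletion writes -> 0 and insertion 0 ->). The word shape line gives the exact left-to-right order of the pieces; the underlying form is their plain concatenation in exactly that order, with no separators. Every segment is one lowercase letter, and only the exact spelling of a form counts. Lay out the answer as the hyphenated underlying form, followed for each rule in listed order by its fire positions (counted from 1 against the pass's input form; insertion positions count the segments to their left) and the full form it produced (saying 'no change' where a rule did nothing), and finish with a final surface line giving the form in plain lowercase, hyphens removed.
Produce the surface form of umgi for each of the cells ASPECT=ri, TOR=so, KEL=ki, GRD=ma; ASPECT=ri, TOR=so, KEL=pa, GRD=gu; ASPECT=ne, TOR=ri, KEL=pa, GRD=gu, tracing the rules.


cell ASPECT=ri, TOR=so, KEL=ki, GRD=ma:
underlying: pat-umgi-dul-b-pzi
1. 0 -> i / C _ C #: no change
2. k -> g, p -> b, s -> z / _ Z: fires at position(s) 12: patumgidulbbzi
3. f -> v, k -> g, p -> b, s -> z, t -> d / V _ V: fires at position(s) 3: padumgidulbbzi
surface: padumgidulbbzi

cell ASPECT=ri, TOR=so, KEL=pa, GRD=gu:
underlying: lo-umgi-dul-g-pzi
1. 0 -> i / C _ C #: no change
2. k -> g, p -> b, s -> z / _ Z: fires at position(s) 11: loumgidulgbzi
3. f -> v, k -> g, p -> b, s -> z, t -> d / V _ V: no change
surface: loumgidulgbzi

cell ASPECT=ne, TOR=ri, KEL=pa, GRD=gu:
underlying: lo-umgi-el-g-g
1. 0 -> i / C _ C #: inserts after position(s) 9: loumgielgig
2. k -> g, p -> b, s -> z / _ Z: no change
3. f -> v, k -> g, p -> b, s -> z, t -> d / V _ V: no change
surface: loumgielgig


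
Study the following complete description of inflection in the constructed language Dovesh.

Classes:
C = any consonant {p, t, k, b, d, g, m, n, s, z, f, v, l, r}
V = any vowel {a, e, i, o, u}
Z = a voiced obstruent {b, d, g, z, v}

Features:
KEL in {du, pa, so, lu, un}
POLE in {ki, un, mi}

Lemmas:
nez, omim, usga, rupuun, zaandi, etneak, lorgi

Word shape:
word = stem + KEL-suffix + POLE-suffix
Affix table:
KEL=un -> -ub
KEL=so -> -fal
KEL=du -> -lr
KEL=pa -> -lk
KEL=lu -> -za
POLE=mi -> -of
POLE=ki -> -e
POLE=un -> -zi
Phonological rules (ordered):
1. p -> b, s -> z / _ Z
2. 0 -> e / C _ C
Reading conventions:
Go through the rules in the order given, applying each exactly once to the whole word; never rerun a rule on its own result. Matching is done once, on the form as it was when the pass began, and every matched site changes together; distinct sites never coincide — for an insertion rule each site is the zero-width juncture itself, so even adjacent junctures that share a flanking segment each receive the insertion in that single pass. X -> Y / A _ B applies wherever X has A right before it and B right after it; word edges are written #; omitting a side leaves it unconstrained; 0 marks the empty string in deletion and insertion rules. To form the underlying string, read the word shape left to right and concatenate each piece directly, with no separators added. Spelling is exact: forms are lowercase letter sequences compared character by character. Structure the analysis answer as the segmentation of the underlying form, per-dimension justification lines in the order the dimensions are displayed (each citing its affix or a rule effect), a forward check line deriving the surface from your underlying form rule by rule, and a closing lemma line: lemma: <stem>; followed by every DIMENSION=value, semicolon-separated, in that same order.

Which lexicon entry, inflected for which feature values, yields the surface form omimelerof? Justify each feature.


underlying: omim-lr-of
KEL=du - signalled by the affix -lr
POLE=mi - signalled by the affix -of
check: omimlrof -> omimlrof -> omimelerof
lemma: omim; KEL=du; POLE=mi


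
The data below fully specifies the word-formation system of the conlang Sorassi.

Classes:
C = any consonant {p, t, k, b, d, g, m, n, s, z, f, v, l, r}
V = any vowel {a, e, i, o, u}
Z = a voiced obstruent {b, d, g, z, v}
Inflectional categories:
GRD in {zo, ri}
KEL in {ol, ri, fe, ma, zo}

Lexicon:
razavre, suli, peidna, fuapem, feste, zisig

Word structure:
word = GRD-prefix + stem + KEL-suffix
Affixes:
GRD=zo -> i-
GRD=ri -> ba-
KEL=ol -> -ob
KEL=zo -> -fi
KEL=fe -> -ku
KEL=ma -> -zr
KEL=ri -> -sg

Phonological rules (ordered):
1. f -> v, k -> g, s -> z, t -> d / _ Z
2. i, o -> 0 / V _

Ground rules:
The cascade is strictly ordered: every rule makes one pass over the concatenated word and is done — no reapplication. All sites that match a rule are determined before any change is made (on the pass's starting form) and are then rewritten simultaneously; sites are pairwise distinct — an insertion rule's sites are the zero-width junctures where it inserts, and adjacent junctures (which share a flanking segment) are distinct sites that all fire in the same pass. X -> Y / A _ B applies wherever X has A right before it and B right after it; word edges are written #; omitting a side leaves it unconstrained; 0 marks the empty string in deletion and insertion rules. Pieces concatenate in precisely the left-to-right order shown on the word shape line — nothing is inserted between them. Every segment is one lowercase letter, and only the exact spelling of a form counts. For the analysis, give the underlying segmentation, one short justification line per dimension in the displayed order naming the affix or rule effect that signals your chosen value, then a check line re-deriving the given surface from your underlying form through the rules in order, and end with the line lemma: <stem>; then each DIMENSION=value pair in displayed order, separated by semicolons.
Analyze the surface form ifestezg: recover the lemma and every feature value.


underlying: i-feste-sg
GRD=zo - signalled by the affix i-
KEL=ri - signalled by the affix -sg
check: ifestesg -> ifestezg -> ifestezg
lemma: feste; GRD=zo; KEL=ri


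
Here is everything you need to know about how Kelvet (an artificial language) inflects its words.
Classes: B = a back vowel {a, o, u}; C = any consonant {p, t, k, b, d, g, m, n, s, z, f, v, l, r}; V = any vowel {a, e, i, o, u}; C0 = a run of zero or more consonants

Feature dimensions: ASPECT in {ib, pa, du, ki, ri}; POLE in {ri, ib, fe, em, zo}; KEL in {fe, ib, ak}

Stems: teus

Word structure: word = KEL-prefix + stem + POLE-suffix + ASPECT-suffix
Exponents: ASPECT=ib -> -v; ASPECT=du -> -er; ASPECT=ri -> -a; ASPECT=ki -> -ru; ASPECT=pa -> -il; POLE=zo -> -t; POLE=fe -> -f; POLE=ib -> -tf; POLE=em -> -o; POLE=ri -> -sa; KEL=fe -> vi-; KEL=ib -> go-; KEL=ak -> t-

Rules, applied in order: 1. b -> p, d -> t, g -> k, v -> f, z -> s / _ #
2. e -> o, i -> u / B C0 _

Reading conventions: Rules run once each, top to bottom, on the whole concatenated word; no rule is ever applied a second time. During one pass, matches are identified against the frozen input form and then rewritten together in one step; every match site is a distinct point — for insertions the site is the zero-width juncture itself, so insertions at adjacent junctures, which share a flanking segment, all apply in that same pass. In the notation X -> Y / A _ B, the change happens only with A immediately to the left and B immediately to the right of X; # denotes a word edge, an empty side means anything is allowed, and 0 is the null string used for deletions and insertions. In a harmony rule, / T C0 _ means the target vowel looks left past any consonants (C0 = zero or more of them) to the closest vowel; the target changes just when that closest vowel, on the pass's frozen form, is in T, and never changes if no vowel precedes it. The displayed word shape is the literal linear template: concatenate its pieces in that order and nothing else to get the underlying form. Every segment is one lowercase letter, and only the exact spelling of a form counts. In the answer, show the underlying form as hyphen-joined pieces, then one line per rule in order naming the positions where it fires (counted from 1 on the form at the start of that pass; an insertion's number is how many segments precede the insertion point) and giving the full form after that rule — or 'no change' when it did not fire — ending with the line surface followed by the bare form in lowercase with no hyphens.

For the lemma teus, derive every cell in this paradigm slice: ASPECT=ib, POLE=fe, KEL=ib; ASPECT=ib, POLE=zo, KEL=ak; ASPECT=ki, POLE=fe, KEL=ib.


cell ASPECT=ib, POLE=fe, KEL=ib:
underlying: go-teus-f-v
1. b -> p, d -> t, g -> k, v -> f, z -> s / _ #: fires at position(s) 8: goteusff
2. e -> o, i -> u / B C0 _: fires at position(s) 4: gotousff
surface: gotousff

cell ASPECT=ib, POLE=zo, KEL=ak:
underlying: t-teus-t-v
1. b -> p, d -> t, g -> k, v -> f, z -> s / _ #: fires at position(s) 7: tteustf
2. e -> o, i -> u / B C0 _: no change
surface: tteustf

cell ASPECT=ki, POLE=fe, KEL=ib:
underlying: go-teus-f-ru
1. b -> p, d -> t, g -> k, v -> f, z -> s / _ #: no change
2. e -> o, i -> u / B C0 _: fires at position(s) 4: gotousfru
surface: gotousfru


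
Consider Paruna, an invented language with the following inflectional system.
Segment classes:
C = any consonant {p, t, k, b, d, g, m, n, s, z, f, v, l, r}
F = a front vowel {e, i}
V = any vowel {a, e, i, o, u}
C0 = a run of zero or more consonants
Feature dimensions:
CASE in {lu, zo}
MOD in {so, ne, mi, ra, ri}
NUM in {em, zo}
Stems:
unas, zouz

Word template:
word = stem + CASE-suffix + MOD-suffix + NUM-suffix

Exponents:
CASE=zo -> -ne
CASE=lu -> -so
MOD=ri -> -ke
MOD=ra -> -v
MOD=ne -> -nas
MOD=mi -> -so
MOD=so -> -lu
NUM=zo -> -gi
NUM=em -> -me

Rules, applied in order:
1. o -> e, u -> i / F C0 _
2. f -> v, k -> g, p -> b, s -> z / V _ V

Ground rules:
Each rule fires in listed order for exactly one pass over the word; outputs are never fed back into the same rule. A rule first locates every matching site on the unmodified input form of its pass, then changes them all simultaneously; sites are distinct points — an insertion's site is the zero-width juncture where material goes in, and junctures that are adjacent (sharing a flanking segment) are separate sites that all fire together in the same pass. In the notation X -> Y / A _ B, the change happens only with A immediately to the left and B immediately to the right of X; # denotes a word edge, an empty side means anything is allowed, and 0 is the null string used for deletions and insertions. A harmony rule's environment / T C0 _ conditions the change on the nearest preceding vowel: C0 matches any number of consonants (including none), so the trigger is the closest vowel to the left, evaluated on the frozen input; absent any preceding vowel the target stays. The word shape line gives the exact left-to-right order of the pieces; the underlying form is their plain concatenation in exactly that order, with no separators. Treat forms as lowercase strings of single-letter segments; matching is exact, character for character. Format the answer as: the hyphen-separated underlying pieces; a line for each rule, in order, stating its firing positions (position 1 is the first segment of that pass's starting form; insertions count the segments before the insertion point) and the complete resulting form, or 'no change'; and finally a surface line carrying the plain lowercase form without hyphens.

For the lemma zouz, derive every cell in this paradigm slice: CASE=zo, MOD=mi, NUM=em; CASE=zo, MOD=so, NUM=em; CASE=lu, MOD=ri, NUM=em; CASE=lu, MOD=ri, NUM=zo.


cell CASE=zo, MOD=mi, NUM=em:
underlying: zouz-ne-so-me
1. o -> e, u -> i / F C0 _: fires at position(s) 8: zouzneseme
2. f -> v, k -> g, p -> b, s -> z / V _ V: fires at position(s) 7: zouznezeme
surface: zouznezeme

cell CASE=zo, MOD=so, NUM=em:
underlying: zouz-ne-lu-me
1. o -> e, u -> i / F C0 _: fires at position(s) 8: zouznelime
2. f -> v, k -> g, p -> b, s -> z / V _ V: no change
surface: zouznelime

cell CASE=lu, MOD=ri, NUM=em:
underlying: zouz-so-ke-me
1. o -> e, u -> i / F C0 _: no change
2. f -> v, k -> g, p -> b, s -> z / V _ V: fires at position(s) 7: zouzsogeme
surface: zouzsogeme

cell CASE=lu, MOD=ri, NUM=zo:
underlying: zouz-so-ke-gi
1. o -> e, u -> i / F C0 _: no change
2. f -> v, k -> g, p -> b, s -> z / V _ V: fires at position(s) 7: zouzsogegi
surface: zouzsogegi
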